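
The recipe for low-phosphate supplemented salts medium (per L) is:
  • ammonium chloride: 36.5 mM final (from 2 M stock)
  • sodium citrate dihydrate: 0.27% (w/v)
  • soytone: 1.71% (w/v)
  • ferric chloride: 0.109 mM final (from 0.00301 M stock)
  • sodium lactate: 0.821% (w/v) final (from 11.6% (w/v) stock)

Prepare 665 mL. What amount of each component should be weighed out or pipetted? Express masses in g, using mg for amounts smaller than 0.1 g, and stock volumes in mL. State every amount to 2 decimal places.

Scale factor relative to 1 L: 0.665.
ammonium chloride: V = C2·V2/C1 = 36.5 mM × 665 mL ÷ 2000 mM = 12.14 mL
sodium citrate dihydrate: 0.27% w/v = 2.7 g/L → 2.7 × 0.665 L = 1.80 g
soytone: 1.71% w/v = 17.1 g/L → 17.1 × 0.665 L = 11.37 g
ferric chloride: dilute stock: 0.109 mM × 665 mL ÷ 3.01 mM = 24.08 mL
sodium lactate: dilute stock: 0.821% ÷ 11.6% × 665 mL = 47.07 mL

ammonium chloride 12.14 mL; sodium citrate dihydrate 1.80 g; soytone 11.37 g; ferric chloride 24.08 mL; sodium lactate 47.07 mL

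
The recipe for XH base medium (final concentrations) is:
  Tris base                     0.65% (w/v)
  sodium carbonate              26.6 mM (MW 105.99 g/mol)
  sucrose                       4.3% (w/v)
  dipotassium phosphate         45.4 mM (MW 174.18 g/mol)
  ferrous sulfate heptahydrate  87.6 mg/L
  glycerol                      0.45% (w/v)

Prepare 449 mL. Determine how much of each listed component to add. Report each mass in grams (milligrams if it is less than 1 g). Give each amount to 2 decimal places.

Working volume: 449 mL = 0.449 L.
Tris base: 0.65 g per 100 mL × 449 mL ÷ 100 = 2.92 g
sodium carbonate: 26.6 mmol/L × 105.99 g/mol × 0.449 L ÷ 1000 = 1.27 g
sucrose: 4.3% w/v = 43 g/L → 43 × 0.449 L = 19.31 g
dipotassium phosphate: 45.4 mmol/L × 174.18 g/mol × 0.449 L ÷ 1000 = 3.55 g
ferrous sulfate heptahydrate: 87.6 mg/L × 0.449 L = 39.33 mg
glycerol: 0.45 g per 100 mL × 449 mL ÷ 100 = 2.02 g

Tris base 2.92 g; sodium carbonate 1.27 g; sucrose 19.31 g; dipotassium phosphate 3.55 g; ferrous sulfate heptahydrate 39.33 mg; glycerol 2.02 g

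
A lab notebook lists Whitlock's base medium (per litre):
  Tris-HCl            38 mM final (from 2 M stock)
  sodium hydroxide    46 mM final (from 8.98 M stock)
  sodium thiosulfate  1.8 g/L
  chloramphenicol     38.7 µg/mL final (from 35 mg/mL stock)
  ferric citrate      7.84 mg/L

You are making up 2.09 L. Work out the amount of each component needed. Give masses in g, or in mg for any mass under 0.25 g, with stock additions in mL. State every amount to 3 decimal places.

Scale factor relative to 1 L: 2.09.
Tris-HCl: V = C2·V2/C1 = 38 mM × 2090 mL ÷ 2000 mM = 39.710 mL
sodium hydroxide: C1V1 = C2V2 → 46 mM × 2090 mL ÷ 8980 mM = 10.706 mL
sodium thiosulfate: 1.8 g/L × 2.09 L = 3.762 g
chloramphenicol: C1V1 = C2V2 → 38.7 µg/mL × 2090 mL ÷ 35000 µg/mL = 2.311 mL
ferric citrate: 7.84 mg/L × 2.09 L = 16.386 mg

Tris-HCl 39.710 mL; sodium hydroxide 10.706 mL; sodium thiosulfate 3.762 g; chloramphenicol 2.311 mL; ferric citrate 16.386 mg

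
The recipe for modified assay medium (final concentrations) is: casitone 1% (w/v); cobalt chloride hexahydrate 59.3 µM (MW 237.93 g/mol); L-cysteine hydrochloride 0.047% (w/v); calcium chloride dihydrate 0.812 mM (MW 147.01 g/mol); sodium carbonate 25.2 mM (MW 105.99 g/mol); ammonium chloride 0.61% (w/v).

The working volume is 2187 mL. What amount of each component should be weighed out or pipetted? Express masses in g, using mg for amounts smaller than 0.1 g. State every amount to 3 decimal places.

Working volume: 2187 mL = 2.187 L.
casitone: 1 g per 100 mL × 2187 mL ÷ 100 = 21.870 g
cobalt chloride hexahydrate: 59.3 µmol/L × 237.93 g/mol × 2.187 L ÷ 1000 = 30.857 mg
L-cysteine hydrochloride: 0.047% w/v = 0.47 g/L → 0.47 × 2.187 L = 1.028 g
calcium chloride dihydrate: 0.812 mmol/L × 147.01 g/mol × 2.187 L ÷ 1000 = 0.261 g
sodium carbonate: 25.2 mmol/L × 105.99 g/mol × 2.187 L ÷ 1000 = 5.841 g
ammonium chloride: 0.61% w/v = 6.1 g/L → 6.1 × 2.187 L = 13.341 g

casitone 21.870 g; cobalt chloride hexahydrate 30.857 mg; L-cysteine hydrochloride 1.028 g; calcium chloride dihydrate 0.261 g; sodium carbonate 5.841 g; ammonium chloride 13.341 g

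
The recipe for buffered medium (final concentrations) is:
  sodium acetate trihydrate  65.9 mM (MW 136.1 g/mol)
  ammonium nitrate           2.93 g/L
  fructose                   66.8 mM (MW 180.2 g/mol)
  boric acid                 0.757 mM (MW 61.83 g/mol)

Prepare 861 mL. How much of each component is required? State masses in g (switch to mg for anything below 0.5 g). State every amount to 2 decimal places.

Target volume = 861 mL = 0.861 L.
sodium acetate trihydrate: 65.9 mmol/L × 136.1 g/mol × 0.861 L ÷ 1000 = 7.72 g
ammonium nitrate: 2.93 g/L × 0.861 L = 2.52 g
fructose: 66.8 mmol/L × 180.2 g/mol × 0.861 L ÷ 1000 = 10.36 g
boric acid: 0.757 mmol/L × 61.83 mg/mmol × 0.861 L = 40.30 mg

sodium acetate trihydrate 7.72 g; ammonium nitrate 2.52 g; fructose 10.36 g; boric acid 40.30 mg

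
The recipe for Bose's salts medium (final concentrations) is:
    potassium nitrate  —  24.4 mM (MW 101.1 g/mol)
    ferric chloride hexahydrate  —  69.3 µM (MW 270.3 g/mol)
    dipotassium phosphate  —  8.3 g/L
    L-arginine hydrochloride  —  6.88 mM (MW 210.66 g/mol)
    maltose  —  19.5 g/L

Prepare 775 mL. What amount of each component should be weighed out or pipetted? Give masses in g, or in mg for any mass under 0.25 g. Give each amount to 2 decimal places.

potassium nitrate 1.91 g; ferric chloride hexahydrate 14.52 mg; dipotassium phosphate 6.43 g; L-arginine hydrochloride 1.12 g; maltose 15.11 g

Target volume = 775 mL = 0.775 L.
potassium nitrate: 24.4 mmol/L × 101.1 g/mol × 0.775 L ÷ 1000 = 1.91 g
ferric chloride hexahydrate: 69.3 µmol/L × 270.3 g/mol × 0.775 L ÷ 1000 = 14.52 mg
dipotassium phosphate: 8.3 g/L × 0.775 L = 6.43 g
L-arginine hydrochloride: 6.88 mmol/L × 210.66 g/mol × 0.775 L ÷ 1000 = 1.12 g
maltose: 19.5 g/L × 0.775 L = 15.11 g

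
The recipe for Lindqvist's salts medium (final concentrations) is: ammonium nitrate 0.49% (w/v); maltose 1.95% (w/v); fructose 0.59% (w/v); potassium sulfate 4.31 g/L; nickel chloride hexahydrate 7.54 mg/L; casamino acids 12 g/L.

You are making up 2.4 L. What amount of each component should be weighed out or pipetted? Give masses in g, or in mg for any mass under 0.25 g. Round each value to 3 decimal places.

ammonium nitrate 11.760 g; maltose 46.800 g; fructose 14.160 g; potassium sulfate 10.344 g; nickel chloride hexahydrate 18.096 mg; casamino acids 28.800 g

Working volume: 2.4 L.
ammonium nitrate: 0.49% w/v = 4.9 g/L → 4.9 × 2.4 L = 11.760 g
maltose: 1.95 g per 100 mL × 2400 mL ÷ 100 = 46.800 g
fructose: 0.59 g per 100 mL × 2400 mL ÷ 100 = 14.160 g
potassium sulfate: 4.31 g/L × 2.4 L = 10.344 g
nickel chloride hexahydrate: 7.54 mg/L × 2.4 L = 18.096 mg
casamino acids: 12 g/L × 2.4 L = 28.800 g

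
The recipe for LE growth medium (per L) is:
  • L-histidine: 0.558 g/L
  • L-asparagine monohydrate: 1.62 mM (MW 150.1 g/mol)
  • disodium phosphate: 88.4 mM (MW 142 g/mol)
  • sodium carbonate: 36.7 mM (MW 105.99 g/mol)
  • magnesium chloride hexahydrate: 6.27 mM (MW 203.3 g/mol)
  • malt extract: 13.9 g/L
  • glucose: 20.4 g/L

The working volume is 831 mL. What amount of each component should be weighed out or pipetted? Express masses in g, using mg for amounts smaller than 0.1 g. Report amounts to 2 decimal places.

Target volume = 831 mL = 0.831 L.
L-histidine: 0.558 g/L × 0.831 L = 0.46 g
L-asparagine monohydrate: 1.62 mmol/L × 150.1 g/mol × 0.831 L ÷ 1000 = 0.20 g
disodium phosphate: 88.4 mmol/L × 142 g/mol × 0.831 L ÷ 1000 = 10.43 g
sodium carbonate: 36.7 mmol/L × 105.99 g/mol × 0.831 L ÷ 1000 = 3.23 g
magnesium chloride hexahydrate: 6.27 mmol/L × 203.3 g/mol × 0.831 L ÷ 1000 = 1.06 g
malt extract: 13.9 g/L × 0.831 L = 11.55 g
glucose: 20.4 g/L × 0.831 L = 16.95 g

L-histidine 0.46 g; L-asparagine monohydrate 0.20 g; disodium phosphate 10.43 g; sodium carbonate 3.23 g; magnesium chloride hexahydrate 1.06 g; malt extract 11.55 g; glucose 16.95 g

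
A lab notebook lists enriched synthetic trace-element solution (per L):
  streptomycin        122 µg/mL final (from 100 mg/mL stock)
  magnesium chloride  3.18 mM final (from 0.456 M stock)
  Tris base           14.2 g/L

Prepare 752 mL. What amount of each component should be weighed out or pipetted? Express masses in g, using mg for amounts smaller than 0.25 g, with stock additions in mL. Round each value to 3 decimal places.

streptomycin 0.917 mL; magnesium chloride 5.244 mL; Tris base 10.678 g

Target volume = 752 mL = 0.752 L.
streptomycin: dilute stock: 122 µg/mL × 752 mL ÷ 100000 µg/mL = 0.917 mL
magnesium chloride: C1V1 = C2V2 → 3.18 mM × 752 mL ÷ 456 mM = 5.244 mL
Tris base: 14.2 g/L × 0.752 L = 10.678 g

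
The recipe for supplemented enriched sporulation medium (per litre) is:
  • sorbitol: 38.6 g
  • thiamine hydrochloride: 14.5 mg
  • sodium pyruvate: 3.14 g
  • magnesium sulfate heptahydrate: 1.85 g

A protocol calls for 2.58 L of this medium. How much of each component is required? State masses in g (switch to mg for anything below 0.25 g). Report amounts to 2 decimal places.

sorbitol 99.59 g; thiamine hydrochloride 37.41 mg; sodium pyruvate 8.10 g; magnesium sulfate heptahydrate 4.77 g

Scale factor = 2580 mL / 1000 mL = 2.58.
sorbitol: 38.6 g × (2580 mL / 1000 mL) = 99.59 g
thiamine hydrochloride: 14.5 mg × (2580 mL / 1000 mL) = 37.41 mg
sodium pyruvate: 3.14 g × (2580 mL / 1000 mL) = 8.10 g
magnesium sulfate heptahydrate: 1.85 g × (2580 mL / 1000 mL) = 4.77 g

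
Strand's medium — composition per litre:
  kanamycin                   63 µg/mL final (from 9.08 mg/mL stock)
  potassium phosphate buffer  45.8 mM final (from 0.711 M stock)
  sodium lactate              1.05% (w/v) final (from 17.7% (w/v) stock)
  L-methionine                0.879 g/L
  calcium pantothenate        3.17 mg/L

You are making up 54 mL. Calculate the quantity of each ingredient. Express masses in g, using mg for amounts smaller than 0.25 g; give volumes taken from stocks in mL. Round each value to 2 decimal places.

kanamycin 0.37 mL; potassium phosphate buffer 3.48 mL; sodium lactate 3.20 mL; L-methionine 47.47 mg; calcium pantothenate 0.17 mg

Scale factor relative to 1 L: 0.054.
kanamycin: dilute stock: 63 µg/mL × 54 mL ÷ 9080 µg/mL = 0.37 mL
potassium phosphate buffer: dilute stock: 45.8 mM × 54 mL ÷ 711 mM = 3.48 mL
sodium lactate: dilute stock: 1.05% ÷ 17.7% × 54 mL = 3.20 mL
L-methionine: 0.879 g/L × 0.054 L = 0.047466 g = 47.47 mg
calcium pantothenate: 3.17 mg/L × 0.054 L = 0.17 mg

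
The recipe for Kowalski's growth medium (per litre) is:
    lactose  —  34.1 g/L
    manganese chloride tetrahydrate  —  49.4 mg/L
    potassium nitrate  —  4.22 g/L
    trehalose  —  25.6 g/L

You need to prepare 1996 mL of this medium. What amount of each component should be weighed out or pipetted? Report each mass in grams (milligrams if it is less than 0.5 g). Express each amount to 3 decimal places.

Working volume: 1996 mL = 1.996 L.
lactose: 34.1 g/L × 1.996 L = 68.064 g
manganese chloride tetrahydrate: 49.4 mg/L × 1.996 L = 98.602 mg
potassium nitrate: 4.22 g/L × 1.996 L = 8.423 g
trehalose: 25.6 g/L × 1.996 L = 51.098 g

lactose 68.064 g; manganese chloride tetrahydrate 98.602 mg; potassium nitrate 8.423 g; trehalose 51.098 g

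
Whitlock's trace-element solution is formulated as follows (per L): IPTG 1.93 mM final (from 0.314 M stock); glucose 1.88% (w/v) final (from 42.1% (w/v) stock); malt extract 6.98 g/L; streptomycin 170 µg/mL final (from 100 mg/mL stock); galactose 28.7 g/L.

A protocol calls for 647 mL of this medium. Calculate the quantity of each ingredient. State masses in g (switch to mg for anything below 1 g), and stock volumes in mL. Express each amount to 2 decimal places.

IPTG 3.98 mL; glucose 28.89 mL; malt extract 4.52 g; streptomycin 1.10 mL; galactose 18.57 g

Target volume = 647 mL = 0.647 L.
IPTG: dilute stock: 1.93 mM × 647 mL ÷ 314 mM = 3.98 mL
glucose: V = C2·V2/C1 = 1.88% ÷ 42.1% × 647 mL = 28.89 mL
malt extract: 6.98 g/L × 0.647 L = 4.52 g
streptomycin: V = C2·V2/C1 = 170 µg/mL × 647 mL ÷ 100000 µg/mL = 1.10 mL
galactose: 28.7 g/L × 0.647 L = 18.57 g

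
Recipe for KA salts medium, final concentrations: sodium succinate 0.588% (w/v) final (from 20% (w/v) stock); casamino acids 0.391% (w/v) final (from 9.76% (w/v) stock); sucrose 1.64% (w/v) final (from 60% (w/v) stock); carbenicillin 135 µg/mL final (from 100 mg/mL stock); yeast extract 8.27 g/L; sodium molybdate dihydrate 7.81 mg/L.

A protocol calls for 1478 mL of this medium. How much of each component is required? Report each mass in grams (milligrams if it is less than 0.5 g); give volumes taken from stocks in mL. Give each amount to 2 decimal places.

Scale factor relative to 1 L: 1.478.
sodium succinate: dilute stock: 0.588% ÷ 20% × 1478 mL = 43.45 mL
casamino acids: C1V1 = C2V2 → 0.391% ÷ 9.76% × 1478 mL = 59.21 mL
sucrose: dilute stock: 1.64% ÷ 60% × 1478 mL = 40.40 mL
carbenicillin: V = C2·V2/C1 = 135 µg/mL × 1478 mL ÷ 100000 µg/mL = 2.00 mL
yeast extract: 8.27 g/L × 1.478 L = 12.22 g
sodium molybdate dihydrate: 7.81 mg/L × 1.478 L = 11.54 mg

sodium succinate 43.45 mL; casamino acids 59.21 mL; sucrose 40.40 mL; carbenicillin 2.00 mL; yeast extract 12.22 g; sodium molybdate dihydrate 11.54 mg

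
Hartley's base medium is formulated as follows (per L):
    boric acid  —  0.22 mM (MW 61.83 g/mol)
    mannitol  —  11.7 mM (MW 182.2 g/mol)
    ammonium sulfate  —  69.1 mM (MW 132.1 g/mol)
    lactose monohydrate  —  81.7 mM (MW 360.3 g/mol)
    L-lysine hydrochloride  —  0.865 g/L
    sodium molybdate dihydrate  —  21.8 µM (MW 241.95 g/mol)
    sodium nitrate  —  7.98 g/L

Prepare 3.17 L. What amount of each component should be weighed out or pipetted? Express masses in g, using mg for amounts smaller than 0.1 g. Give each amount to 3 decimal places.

boric acid 43.120 mg; mannitol 6.758 g; ammonium sulfate 28.936 g; lactose monohydrate 93.314 g; L-lysine hydrochloride 2.742 g; sodium molybdate dihydrate 16.720 mg; sodium nitrate 25.297 g

Scale factor relative to 1 L: 3.17.
boric acid: 0.22 mmol/L × 61.83 mg/mmol × 3.17 L = 43.120 mg
mannitol: 11.7 mmol/L × 182.2 g/mol × 3.17 L ÷ 1000 = 6.758 g
ammonium sulfate: 69.1 mmol/L × 132.1 g/mol × 3.17 L ÷ 1000 = 28.936 g
lactose monohydrate: 81.7 mmol/L × 360.3 g/mol × 3.17 L ÷ 1000 = 93.314 g
L-lysine hydrochloride: 0.865 g/L × 3.17 L = 2.742 g
sodium molybdate dihydrate: 21.8 µmol/L × 241.95 g/mol × 3.17 L ÷ 1000 = 16.720 mg
sodium nitrate: 7.98 g/L × 3.17 L = 25.297 g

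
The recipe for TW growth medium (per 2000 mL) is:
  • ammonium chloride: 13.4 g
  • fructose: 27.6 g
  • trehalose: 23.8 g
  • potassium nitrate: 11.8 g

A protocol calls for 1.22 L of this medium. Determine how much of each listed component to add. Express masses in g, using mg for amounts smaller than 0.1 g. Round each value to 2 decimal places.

Ratio of target to recipe volume: 1220 / 2000 = 0.61.
ammonium chloride: 13.4 g × (1220 mL / 2000 mL) = 8.17 g
fructose: 27.6 g × (1220 mL / 2000 mL) = 16.84 g
trehalose: 23.8 g × (1220 mL / 2000 mL) = 14.52 g
potassium nitrate: 11.8 g × (1220 mL / 2000 mL) = 7.20 g

ammonium chloride 8.17 g; fructose 16.84 g; trehalose 14.52 g; potassium nitrate 7.20 g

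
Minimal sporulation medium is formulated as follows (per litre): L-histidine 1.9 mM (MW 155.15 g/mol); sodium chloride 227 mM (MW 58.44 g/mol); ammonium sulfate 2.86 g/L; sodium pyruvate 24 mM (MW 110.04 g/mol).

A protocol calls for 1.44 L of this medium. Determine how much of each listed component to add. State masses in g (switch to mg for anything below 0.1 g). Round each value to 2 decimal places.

Scale factor relative to 1 L: 1.44.
L-histidine: 1.9 mmol/L × 155.15 g/mol × 1.44 L ÷ 1000 = 0.42 g
sodium chloride: 227 mmol/L × 58.44 g/mol × 1.44 L ÷ 1000 = 19.10 g
ammonium sulfate: 2.86 g/L × 1.44 L = 4.12 g
sodium pyruvate: 24 mmol/L × 110.04 g/mol × 1.44 L ÷ 1000 = 3.80 g

L-histidine 0.42 g; sodium chloride 19.10 g; ammonium sulfate 4.12 g; sodium pyruvate 3.80 g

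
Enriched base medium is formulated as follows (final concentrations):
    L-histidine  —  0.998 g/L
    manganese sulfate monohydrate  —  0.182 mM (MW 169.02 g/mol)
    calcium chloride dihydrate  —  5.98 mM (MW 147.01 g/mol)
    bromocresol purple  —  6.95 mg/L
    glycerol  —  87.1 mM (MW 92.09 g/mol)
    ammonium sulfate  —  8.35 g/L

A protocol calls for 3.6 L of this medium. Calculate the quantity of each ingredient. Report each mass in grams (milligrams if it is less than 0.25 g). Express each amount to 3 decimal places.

L-histidine 3.593 g; manganese sulfate monohydrate 110.742 mg; calcium chloride dihydrate 3.165 g; bromocresol purple 25.020 mg; glycerol 28.876 g; ammonium sulfate 30.060 g

Scale factor relative to 1 L: 3.6.
L-histidine: 0.998 g/L × 3.6 L = 3.593 g
manganese sulfate monohydrate: 0.182 mmol/L × 169.02 mg/mmol × 3.6 L = 110.742 mg
calcium chloride dihydrate: 5.98 mmol/L × 147.01 g/mol × 3.6 L ÷ 1000 = 3.165 g
bromocresol purple: 6.95 mg/L × 3.6 L = 25.020 mg
glycerol: 87.1 mmol/L × 92.09 g/mol × 3.6 L ÷ 1000 = 28.876 g
ammonium sulfate: 8.35 g/L × 3.6 L = 30.060 g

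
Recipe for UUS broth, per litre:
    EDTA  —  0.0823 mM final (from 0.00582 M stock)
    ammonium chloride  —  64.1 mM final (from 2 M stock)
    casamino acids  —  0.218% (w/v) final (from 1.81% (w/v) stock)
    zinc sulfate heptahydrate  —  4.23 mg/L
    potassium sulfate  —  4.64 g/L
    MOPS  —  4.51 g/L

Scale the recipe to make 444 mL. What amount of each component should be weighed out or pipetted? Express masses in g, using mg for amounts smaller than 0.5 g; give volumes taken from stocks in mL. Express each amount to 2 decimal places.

EDTA 6.28 mL; ammonium chloride 14.23 mL; casamino acids 53.48 mL; zinc sulfate heptahydrate 1.88 mg; potassium sulfate 2.06 g; MOPS 2.00 g

Target volume = 444 mL = 0.444 L.
EDTA: C1V1 = C2V2 → 0.0823 mM × 444 mL ÷ 5.82 mM = 6.28 mL
ammonium chloride: dilute stock: 64.1 mM × 444 mL ÷ 2000 mM = 14.23 mL
casamino acids: C1V1 = C2V2 → 0.218% ÷ 1.81% × 444 mL = 53.48 mL
zinc sulfate heptahydrate: 4.23 mg/L × 0.444 L = 1.88 mg
potassium sulfate: 4.64 g/L × 0.444 L = 2.06 g
MOPS: 4.51 g/L × 0.444 L = 2.00 g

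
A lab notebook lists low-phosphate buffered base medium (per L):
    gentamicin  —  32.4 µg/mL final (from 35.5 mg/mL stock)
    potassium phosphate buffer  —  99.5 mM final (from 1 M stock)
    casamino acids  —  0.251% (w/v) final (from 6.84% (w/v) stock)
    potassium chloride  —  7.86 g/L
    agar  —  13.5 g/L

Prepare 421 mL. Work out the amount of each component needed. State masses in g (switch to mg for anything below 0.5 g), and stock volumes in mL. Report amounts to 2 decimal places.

Target volume = 421 mL = 0.421 L.
gentamicin: V = C2·V2/C1 = 32.4 µg/mL × 421 mL ÷ 35500 µg/mL = 0.38 mL
potassium phosphate buffer: dilute stock: 99.5 mM × 421 mL ÷ 1000 mM = 41.89 mL
casamino acids: C1V1 = C2V2 → 0.251% ÷ 6.84% × 421 mL = 15.45 mL
potassium chloride: 7.86 g/L × 0.421 L = 3.31 g
agar: 13.5 g/L × 0.421 L = 5.68 g

gentamicin 0.38 mL; potassium phosphate buffer 41.89 mL; casamino acids 15.45 mL; potassium chloride 3.31 g; agar 5.68 g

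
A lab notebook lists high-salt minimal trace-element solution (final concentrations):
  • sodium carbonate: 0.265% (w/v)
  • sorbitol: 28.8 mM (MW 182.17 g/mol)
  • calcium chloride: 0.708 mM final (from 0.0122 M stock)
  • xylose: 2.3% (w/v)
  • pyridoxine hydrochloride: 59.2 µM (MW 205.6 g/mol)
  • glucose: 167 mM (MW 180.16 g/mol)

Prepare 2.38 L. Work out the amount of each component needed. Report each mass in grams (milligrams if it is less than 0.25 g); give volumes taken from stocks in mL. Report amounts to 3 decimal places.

Scale factor relative to 1 L: 2.38.
sodium carbonate: 0.265 g per 100 mL × 2380 mL ÷ 100 = 6.307 g
sorbitol: 28.8 mmol/L × 182.17 g/mol × 2.38 L ÷ 1000 = 12.487 g
calcium chloride: V = C2·V2/C1 = 0.708 mM × 2380 mL ÷ 12.2 mM = 138.118 mL
xylose: 2.3% w/v = 23 g/L → 23 × 2.38 L = 54.740 g
pyridoxine hydrochloride: 59.2 µmol/L × 205.6 g/mol × 2.38 L ÷ 1000 = 28.968 mg
glucose: 167 mmol/L × 180.16 g/mol × 2.38 L ÷ 1000 = 71.606 g

sodium carbonate 6.307 g; sorbitol 12.487 g; calcium chloride 138.118 mL; xylose 54.740 g; pyridoxine hydrochloride 28.968 mg; glucose 71.606 g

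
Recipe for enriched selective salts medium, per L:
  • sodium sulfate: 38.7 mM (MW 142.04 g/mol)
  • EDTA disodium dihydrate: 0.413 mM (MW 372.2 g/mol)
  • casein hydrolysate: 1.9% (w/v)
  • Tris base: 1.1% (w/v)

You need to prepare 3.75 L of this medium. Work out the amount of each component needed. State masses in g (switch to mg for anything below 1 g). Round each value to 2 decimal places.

sodium sulfate 20.61 g; EDTA disodium dihydrate 576.44 mg; casein hydrolysate 71.25 g; Tris base 41.25 g

Working volume: 3.75 L.
sodium sulfate: 38.7 mmol/L × 142.04 g/mol × 3.75 L ÷ 1000 = 20.61 g
EDTA disodium dihydrate: 0.413 mmol/L × 372.2 mg/mmol × 3.75 L = 576.44 mg
casein hydrolysate: 1.9% w/v = 19 g/L → 19 × 3.75 L = 71.25 g
Tris base: 1.1% w/v = 11 g/L → 11 × 3.75 L = 41.25 g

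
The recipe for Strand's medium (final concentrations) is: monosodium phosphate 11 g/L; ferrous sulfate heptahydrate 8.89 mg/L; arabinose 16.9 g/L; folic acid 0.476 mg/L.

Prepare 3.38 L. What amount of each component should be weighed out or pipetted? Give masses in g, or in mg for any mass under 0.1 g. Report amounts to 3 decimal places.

monosodium phosphate 37.180 g; ferrous sulfate heptahydrate 30.048 mg; arabinose 57.122 g; folic acid 1.609 mg

Working volume: 3.38 L.
monosodium phosphate: 11 g/L × 3.38 L = 37.180 g
ferrous sulfate heptahydrate: 8.89 mg/L × 3.38 L = 30.048 mg
arabinose: 16.9 g/L × 3.38 L = 57.122 g
folic acid: 0.476 mg/L × 3.38 L = 1.609 mg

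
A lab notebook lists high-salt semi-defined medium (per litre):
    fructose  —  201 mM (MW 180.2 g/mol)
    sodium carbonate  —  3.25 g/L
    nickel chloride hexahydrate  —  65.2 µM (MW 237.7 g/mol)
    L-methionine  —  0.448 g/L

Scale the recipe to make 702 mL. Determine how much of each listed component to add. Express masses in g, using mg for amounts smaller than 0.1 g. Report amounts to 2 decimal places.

Target volume = 702 mL = 0.702 L.
fructose: 201 mmol/L × 180.2 g/mol × 0.702 L ÷ 1000 = 25.43 g
sodium carbonate: 3.25 g/L × 0.702 L = 2.28 g
nickel chloride hexahydrate: 65.2 µmol/L × 237.7 g/mol × 0.702 L ÷ 1000 = 10.88 mg
L-methionine: 0.448 g/L × 0.702 L = 0.31 g

fructose 25.43 g; sodium carbonate 2.28 g; nickel chloride hexahydrate 10.88 mg; L-methionine 0.31 g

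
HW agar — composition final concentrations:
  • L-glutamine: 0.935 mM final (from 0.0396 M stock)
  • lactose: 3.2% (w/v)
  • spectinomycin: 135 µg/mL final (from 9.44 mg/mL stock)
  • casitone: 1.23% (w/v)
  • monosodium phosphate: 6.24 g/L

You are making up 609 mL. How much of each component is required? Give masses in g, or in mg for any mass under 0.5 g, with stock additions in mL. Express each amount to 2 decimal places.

Target volume = 609 mL = 0.609 L.
L-glutamine: dilute stock: 0.935 mM × 609 mL ÷ 39.6 mM = 14.38 mL
lactose: 3.2 g per 100 mL × 609 mL ÷ 100 = 19.49 g
spectinomycin: dilute stock: 135 µg/mL × 609 mL ÷ 9440 µg/mL = 8.71 mL
casitone: 1.23% w/v = 12.3 g/L → 12.3 × 0.609 L = 7.49 g
monosodium phosphate: 6.24 g/L × 0.609 L = 3.80 g

L-glutamine 14.38 mL; lactose 19.49 g; spectinomycin 8.71 mL; casitone 7.49 g; monosodium phosphate 3.80 g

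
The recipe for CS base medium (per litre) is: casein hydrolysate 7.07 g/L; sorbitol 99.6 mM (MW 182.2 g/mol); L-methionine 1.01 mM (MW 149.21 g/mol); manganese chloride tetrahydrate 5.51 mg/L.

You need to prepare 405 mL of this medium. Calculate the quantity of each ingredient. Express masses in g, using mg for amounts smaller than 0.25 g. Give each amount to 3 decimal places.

casein hydrolysate 2.863 g; sorbitol 7.350 g; L-methionine 61.034 mg; manganese chloride tetrahydrate 2.232 mg

Target volume = 405 mL = 0.405 L.
casein hydrolysate: 7.07 g/L × 0.405 L = 2.863 g
sorbitol: 99.6 mmol/L × 182.2 g/mol × 0.405 L ÷ 1000 = 7.350 g
L-methionine: 1.01 mmol/L × 149.21 mg/mmol × 0.405 L = 61.034 mg
manganese chloride tetrahydrate: 5.51 mg/L × 0.405 L = 2.232 mg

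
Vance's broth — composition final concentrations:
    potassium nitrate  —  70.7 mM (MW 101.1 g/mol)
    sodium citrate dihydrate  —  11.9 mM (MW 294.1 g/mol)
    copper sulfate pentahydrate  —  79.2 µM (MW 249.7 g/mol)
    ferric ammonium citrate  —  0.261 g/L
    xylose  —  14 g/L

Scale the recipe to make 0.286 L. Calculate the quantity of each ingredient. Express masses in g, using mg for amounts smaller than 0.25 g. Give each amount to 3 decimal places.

Working volume: 0.286 L.
potassium nitrate: 70.7 mmol/L × 101.1 g/mol × 0.286 L ÷ 1000 = 2.044 g
sodium citrate dihydrate: 11.9 mmol/L × 294.1 g/mol × 0.286 L ÷ 1000 = 1.001 g
copper sulfate pentahydrate: 79.2 µmol/L × 249.7 g/mol × 0.286 L ÷ 1000 = 5.656 mg
ferric ammonium citrate: 0.261 g/L × 0.286 L = 0.074646 g = 74.646 mg
xylose: 14 g/L × 0.286 L = 4.004 g

potassium nitrate 2.044 g; sodium citrate dihydrate 1.001 g; copper sulfate pentahydrate 5.656 mg; ferric ammonium citrate 74.646 mg; xylose 4.004 g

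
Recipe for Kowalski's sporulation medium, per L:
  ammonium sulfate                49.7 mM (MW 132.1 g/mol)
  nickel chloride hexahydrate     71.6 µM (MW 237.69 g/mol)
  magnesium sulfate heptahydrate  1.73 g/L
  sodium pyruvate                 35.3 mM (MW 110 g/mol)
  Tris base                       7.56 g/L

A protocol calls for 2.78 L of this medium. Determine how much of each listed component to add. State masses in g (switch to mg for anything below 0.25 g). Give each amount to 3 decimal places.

Working volume: 2.78 L.
ammonium sulfate: 49.7 mmol/L × 132.1 g/mol × 2.78 L ÷ 1000 = 18.252 g
nickel chloride hexahydrate: 71.6 µmol/L × 237.69 g/mol × 2.78 L ÷ 1000 = 47.312 mg
magnesium sulfate heptahydrate: 1.73 g/L × 2.78 L = 4.809 g
sodium pyruvate: 35.3 mmol/L × 110 g/mol × 2.78 L ÷ 1000 = 10.795 g
Tris base: 7.56 g/L × 2.78 L = 21.017 g

ammonium sulfate 18.252 g; nickel chloride hexahydrate 47.312 mg; magnesium sulfate heptahydrate 4.809 g; sodium pyruvate 10.795 g; Tris base 21.017 g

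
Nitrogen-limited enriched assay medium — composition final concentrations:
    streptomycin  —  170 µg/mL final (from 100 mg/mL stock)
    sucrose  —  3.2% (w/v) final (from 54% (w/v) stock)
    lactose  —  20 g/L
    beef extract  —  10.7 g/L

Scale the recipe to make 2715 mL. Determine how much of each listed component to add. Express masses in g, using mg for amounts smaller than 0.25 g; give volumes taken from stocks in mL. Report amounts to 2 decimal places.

Scale factor relative to 1 L: 2.715.
streptomycin: C1V1 = C2V2 → 170 µg/mL × 2715 mL ÷ 100000 µg/mL = 4.62 mL
sucrose: dilute stock: 3.2% ÷ 54% × 2715 mL = 160.89 mL
lactose: 20 g/L × 2.715 L = 54.30 g
beef extract: 10.7 g/L × 2.715 L = 29.05 g

streptomycin 4.62 mL; sucrose 160.89 mL; lactose 54.30 g; beef extract 29.05 g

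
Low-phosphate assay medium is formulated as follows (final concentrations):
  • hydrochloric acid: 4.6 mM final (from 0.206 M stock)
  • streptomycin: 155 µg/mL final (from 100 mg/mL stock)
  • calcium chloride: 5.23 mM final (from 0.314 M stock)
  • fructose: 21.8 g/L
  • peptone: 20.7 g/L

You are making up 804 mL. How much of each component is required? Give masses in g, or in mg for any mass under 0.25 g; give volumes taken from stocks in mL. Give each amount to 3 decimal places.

Target volume = 804 mL = 0.804 L.
hydrochloric acid: C1V1 = C2V2 → 4.6 mM × 804 mL ÷ 206 mM = 17.953 mL
streptomycin: C1V1 = C2V2 → 155 µg/mL × 804 mL ÷ 100000 µg/mL = 1.246 mL
calcium chloride: V = C2·V2/C1 = 5.23 mM × 804 mL ÷ 314 mM = 13.391 mL
fructose: 21.8 g/L × 0.804 L = 17.527 g
peptone: 20.7 g/L × 0.804 L = 16.643 g

hydrochloric acid 17.953 mL; streptomycin 1.246 mL; calcium chloride 13.391 mL; fructose 17.527 g; peptone 16.643 g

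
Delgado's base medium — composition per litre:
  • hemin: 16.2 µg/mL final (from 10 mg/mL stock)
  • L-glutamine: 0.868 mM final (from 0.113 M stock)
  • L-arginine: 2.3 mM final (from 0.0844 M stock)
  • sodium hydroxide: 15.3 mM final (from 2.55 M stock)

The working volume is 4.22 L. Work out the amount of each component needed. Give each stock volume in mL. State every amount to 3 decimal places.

Scale factor relative to 1 L: 4.22.
hemin: dilute stock: 16.2 µg/mL × 4220 mL ÷ 10000 µg/mL = 6.836 mL
L-glutamine: C1V1 = C2V2 → 0.868 mM × 4220 mL ÷ 113 mM = 32.416 mL
L-arginine: dilute stock: 2.3 mM × 4220 mL ÷ 84.4 mM = 115.000 mL
sodium hydroxide: C1V1 = C2V2 → 15.3 mM × 4220 mL ÷ 2550 mM = 25.320 mL

hemin 6.836 mL; L-glutamine 32.416 mL; L-arginine 115.000 mL; sodium hydroxide 25.320 mL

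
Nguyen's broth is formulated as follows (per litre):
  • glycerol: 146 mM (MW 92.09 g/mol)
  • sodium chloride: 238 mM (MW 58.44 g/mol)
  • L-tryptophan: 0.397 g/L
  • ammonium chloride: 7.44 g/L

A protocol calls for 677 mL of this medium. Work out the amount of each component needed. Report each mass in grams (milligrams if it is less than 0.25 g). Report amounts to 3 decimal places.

glycerol 9.102 g; sodium chloride 9.416 g; L-tryptophan 0.269 g; ammonium chloride 5.037 g

Working volume: 677 mL = 0.677 L.
glycerol: 146 mmol/L × 92.09 g/mol × 0.677 L ÷ 1000 = 9.102 g
sodium chloride: 238 mmol/L × 58.44 g/mol × 0.677 L ÷ 1000 = 9.416 g
L-tryptophan: 0.397 g/L × 0.677 L = 0.269 g
ammonium chloride: 7.44 g/L × 0.677 L = 5.037 g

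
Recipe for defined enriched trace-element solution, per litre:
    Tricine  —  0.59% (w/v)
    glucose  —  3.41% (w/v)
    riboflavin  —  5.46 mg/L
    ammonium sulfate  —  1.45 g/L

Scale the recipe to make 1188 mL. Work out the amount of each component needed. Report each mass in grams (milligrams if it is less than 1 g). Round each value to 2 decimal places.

Scale factor relative to 1 L: 1.188.
Tricine: 0.59 g per 100 mL × 1188 mL ÷ 100 = 7.01 g
glucose: 3.41 g per 100 mL × 1188 mL ÷ 100 = 40.51 g
riboflavin: 5.46 mg/L × 1.188 L = 6.49 mg
ammonium sulfate: 1.45 g/L × 1.188 L = 1.72 g

Tricine 7.01 g; glucose 40.51 g; riboflavin 6.49 mg; ammonium sulfate 1.72 g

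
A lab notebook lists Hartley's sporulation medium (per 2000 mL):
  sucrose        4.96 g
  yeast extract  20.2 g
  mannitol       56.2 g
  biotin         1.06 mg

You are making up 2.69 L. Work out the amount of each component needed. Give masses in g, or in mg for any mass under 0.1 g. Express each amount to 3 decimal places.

Ratio of target to recipe volume: 2690 / 2000 = 1.345.
sucrose: 4.96 g × (2690 mL / 2000 mL) = 6.671 g
yeast extract: 20.2 g × (2690 mL / 2000 mL) = 27.169 g
mannitol: 56.2 g × (2690 mL / 2000 mL) = 75.589 g
biotin: 1.06 mg × (2690 mL / 2000 mL) = 1.426 mg

sucrose 6.671 g; yeast extract 27.169 g; mannitol 75.589 g; biotin 1.426 mg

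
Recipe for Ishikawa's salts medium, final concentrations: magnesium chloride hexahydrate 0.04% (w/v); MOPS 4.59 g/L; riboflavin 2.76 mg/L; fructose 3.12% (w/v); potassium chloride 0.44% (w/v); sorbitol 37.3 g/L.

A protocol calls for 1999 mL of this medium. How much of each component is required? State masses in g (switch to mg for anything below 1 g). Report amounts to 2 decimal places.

magnesium chloride hexahydrate 799.60 mg; MOPS 9.18 g; riboflavin 5.52 mg; fructose 62.37 g; potassium chloride 8.80 g; sorbitol 74.56 g

Target volume = 1999 mL = 1.999 L.
magnesium chloride hexahydrate: 0.04 g per 100 mL × 1999 mL ÷ 100 = 0.7996 g = 799.60 mg
MOPS: 4.59 g/L × 1.999 L = 9.18 g
riboflavin: 2.76 mg/L × 1.999 L = 5.52 mg
fructose: 3.12% w/v = 31.2 g/L → 31.2 × 1.999 L = 62.37 g
potassium chloride: 0.44 g per 100 mL × 1999 mL ÷ 100 = 8.80 g
sorbitol: 37.3 g/L × 1.999 L = 74.56 g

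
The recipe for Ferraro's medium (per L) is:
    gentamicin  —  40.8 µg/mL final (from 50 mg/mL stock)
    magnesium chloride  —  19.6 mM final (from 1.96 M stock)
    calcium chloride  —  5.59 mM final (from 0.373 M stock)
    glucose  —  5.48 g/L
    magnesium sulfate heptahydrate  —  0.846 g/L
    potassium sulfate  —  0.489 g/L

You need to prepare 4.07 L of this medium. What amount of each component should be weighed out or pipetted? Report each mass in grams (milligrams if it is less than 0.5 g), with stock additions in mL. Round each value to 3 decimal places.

gentamicin 3.321 mL; magnesium chloride 40.700 mL; calcium chloride 60.995 mL; glucose 22.304 g; magnesium sulfate heptahydrate 3.443 g; potassium sulfate 1.990 g

Scale factor relative to 1 L: 4.07.
gentamicin: dilute stock: 40.8 µg/mL × 4070 mL ÷ 50000 µg/mL = 3.321 mL
magnesium chloride: dilute stock: 19.6 mM × 4070 mL ÷ 1960 mM = 40.700 mL
calcium chloride: dilute stock: 5.59 mM × 4070 mL ÷ 373 mM = 60.995 mL
glucose: 5.48 g/L × 4.07 L = 22.304 g
magnesium sulfate heptahydrate: 0.846 g/L × 4.07 L = 3.443 g
potassium sulfate: 0.489 g/L × 4.07 L = 1.990 g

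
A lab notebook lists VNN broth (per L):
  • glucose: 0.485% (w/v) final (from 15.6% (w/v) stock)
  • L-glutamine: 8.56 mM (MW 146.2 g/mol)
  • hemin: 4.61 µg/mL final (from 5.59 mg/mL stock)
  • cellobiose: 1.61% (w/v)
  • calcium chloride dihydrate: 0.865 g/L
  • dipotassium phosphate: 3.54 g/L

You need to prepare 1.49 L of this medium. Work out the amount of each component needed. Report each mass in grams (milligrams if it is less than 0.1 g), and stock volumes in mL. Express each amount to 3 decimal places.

Scale factor relative to 1 L: 1.49.
glucose: V = C2·V2/C1 = 0.485% ÷ 15.6% × 1490 mL = 46.324 mL
L-glutamine: 8.56 mmol/L × 146.2 g/mol × 1.49 L ÷ 1000 = 1.865 g
hemin: V = C2·V2/C1 = 4.61 µg/mL × 1490 mL ÷ 5590 µg/mL = 1.229 mL
cellobiose: 1.61 g per 100 mL × 1490 mL ÷ 100 = 23.989 g
calcium chloride dihydrate: 0.865 g/L × 1.49 L = 1.289 g
dipotassium phosphate: 3.54 g/L × 1.49 L = 5.275 g

glucose 46.324 mL; L-glutamine 1.865 g; hemin 1.229 mL; cellobiose 23.989 g; calcium chloride dihydrate 1.289 g; dipotassium phosphate 5.275 g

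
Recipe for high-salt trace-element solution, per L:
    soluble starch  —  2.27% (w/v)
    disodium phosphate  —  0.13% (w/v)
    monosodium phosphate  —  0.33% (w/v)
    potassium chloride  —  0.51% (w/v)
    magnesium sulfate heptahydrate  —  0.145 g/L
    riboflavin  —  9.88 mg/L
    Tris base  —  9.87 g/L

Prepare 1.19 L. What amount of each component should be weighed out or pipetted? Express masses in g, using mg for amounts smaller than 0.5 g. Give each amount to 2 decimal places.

Working volume: 1.19 L.
soluble starch: 2.27% w/v = 22.7 g/L → 22.7 × 1.19 L = 27.01 g
disodium phosphate: 0.13% w/v = 1.3 g/L → 1.3 × 1.19 L = 1.55 g
monosodium phosphate: 0.33 g per 100 mL × 1190 mL ÷ 100 = 3.93 g
potassium chloride: 0.51% w/v = 5.1 g/L → 5.1 × 1.19 L = 6.07 g
magnesium sulfate heptahydrate: 0.145 g/L × 1.19 L = 0.17255 g = 172.55 mg
riboflavin: 9.88 mg/L × 1.19 L = 11.76 mg
Tris base: 9.87 g/L × 1.19 L = 11.75 g

soluble starch 27.01 g; disodium phosphate 1.55 g; monosodium phosphate 3.93 g; potassium chloride 6.07 g; magnesium sulfate heptahydrate 172.55 mg; riboflavin 11.76 mg; Tris base 11.75 g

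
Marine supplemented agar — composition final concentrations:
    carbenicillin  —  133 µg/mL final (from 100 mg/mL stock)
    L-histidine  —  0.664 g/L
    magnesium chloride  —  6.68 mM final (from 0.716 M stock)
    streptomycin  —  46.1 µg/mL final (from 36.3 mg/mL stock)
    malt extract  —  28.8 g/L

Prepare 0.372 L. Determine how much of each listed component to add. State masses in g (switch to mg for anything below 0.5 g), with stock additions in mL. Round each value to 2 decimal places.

Working volume: 0.372 L.
carbenicillin: C1V1 = C2V2 → 133 µg/mL × 372 mL ÷ 100000 µg/mL = 0.49 mL
L-histidine: 0.664 g/L × 0.372 L = 0.247008 g = 247.01 mg
magnesium chloride: dilute stock: 6.68 mM × 372 mL ÷ 716 mM = 3.47 mL
streptomycin: C1V1 = C2V2 → 46.1 µg/mL × 372 mL ÷ 36300 µg/mL = 0.47 mL
malt extract: 28.8 g/L × 0.372 L = 10.71 g

carbenicillin 0.49 mL; L-histidine 247.01 mg; magnesium chloride 3.47 mL; streptomycin 0.47 mL; malt extract 10.71 g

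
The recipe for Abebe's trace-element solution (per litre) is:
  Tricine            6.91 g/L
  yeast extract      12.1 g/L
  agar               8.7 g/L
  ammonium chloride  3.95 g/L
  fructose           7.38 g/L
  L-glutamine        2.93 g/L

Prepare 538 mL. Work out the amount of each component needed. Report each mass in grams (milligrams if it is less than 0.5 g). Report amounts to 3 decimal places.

Working volume: 538 mL = 0.538 L.
Tricine: 6.91 g/L × 0.538 L = 3.718 g
yeast extract: 12.1 g/L × 0.538 L = 6.510 g
agar: 8.7 g/L × 0.538 L = 4.681 g
ammonium chloride: 3.95 g/L × 0.538 L = 2.125 g
fructose: 7.38 g/L × 0.538 L = 3.970 g
L-glutamine: 2.93 g/L × 0.538 L = 1.576 g

Tricine 3.718 g; yeast extract 6.510 g; agar 4.681 g; ammonium chloride 2.125 g; fructose 3.970 g; L-glutamine 1.576 g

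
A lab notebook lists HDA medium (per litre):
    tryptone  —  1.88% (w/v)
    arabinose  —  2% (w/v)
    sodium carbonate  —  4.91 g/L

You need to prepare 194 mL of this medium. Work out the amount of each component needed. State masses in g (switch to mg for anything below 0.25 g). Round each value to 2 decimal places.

Scale factor relative to 1 L: 0.194.
tryptone: 1.88 g per 100 mL × 194 mL ÷ 100 = 3.65 g
arabinose: 2% w/v = 20 g/L → 20 × 0.194 L = 3.88 g
sodium carbonate: 4.91 g/L × 0.194 L = 0.95 g

tryptone 3.65 g; arabinose 3.88 g; sodium carbonate 0.95 g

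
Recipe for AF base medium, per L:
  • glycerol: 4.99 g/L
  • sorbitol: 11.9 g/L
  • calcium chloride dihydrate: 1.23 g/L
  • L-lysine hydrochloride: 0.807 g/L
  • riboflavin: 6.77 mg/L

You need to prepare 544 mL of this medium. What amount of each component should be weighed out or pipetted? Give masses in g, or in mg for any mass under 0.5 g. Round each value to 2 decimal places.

Target volume = 544 mL = 0.544 L.
glycerol: 4.99 g/L × 0.544 L = 2.71 g
sorbitol: 11.9 g/L × 0.544 L = 6.47 g
calcium chloride dihydrate: 1.23 g/L × 0.544 L = 0.67 g
L-lysine hydrochloride: 0.807 g/L × 0.544 L = 0.439008 g = 439.01 mg
riboflavin: 6.77 mg/L × 0.544 L = 3.68 mg

glycerol 2.71 g; sorbitol 6.47 g; calcium chloride dihydrate 0.67 g; L-lysine hydrochloride 439.01 mg; riboflavin 3.68 mg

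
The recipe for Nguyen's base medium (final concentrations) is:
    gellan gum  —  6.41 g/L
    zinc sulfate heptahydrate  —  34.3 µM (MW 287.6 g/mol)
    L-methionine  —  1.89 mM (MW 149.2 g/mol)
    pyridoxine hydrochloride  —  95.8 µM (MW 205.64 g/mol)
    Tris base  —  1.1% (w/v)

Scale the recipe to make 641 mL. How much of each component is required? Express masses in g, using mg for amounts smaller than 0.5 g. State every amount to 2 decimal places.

gellan gum 4.11 g; zinc sulfate heptahydrate 6.32 mg; L-methionine 180.75 mg; pyridoxine hydrochloride 12.63 mg; Tris base 7.05 g

Scale factor relative to 1 L: 0.641.
gellan gum: 6.41 g/L × 0.641 L = 4.11 g
zinc sulfate heptahydrate: 34.3 µmol/L × 287.6 g/mol × 0.641 L ÷ 1000 = 6.32 mg
L-methionine: 1.89 mmol/L × 149.2 mg/mmol × 0.641 L = 180.75 mg
pyridoxine hydrochloride: 95.8 µmol/L × 205.64 g/mol × 0.641 L ÷ 1000 = 12.63 mg
Tris base: 1.1% w/v = 11 g/L → 11 × 0.641 L = 7.05 g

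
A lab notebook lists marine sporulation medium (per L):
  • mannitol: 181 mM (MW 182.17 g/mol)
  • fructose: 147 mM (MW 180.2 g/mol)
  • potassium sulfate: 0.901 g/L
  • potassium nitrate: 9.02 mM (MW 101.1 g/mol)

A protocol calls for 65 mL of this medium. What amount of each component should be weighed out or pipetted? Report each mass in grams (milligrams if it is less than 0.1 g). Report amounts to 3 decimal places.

mannitol 2.143 g; fructose 1.722 g; potassium sulfate 58.565 mg; potassium nitrate 59.275 mg

Working volume: 65 mL = 0.065 L.
mannitol: 181 mmol/L × 182.17 g/mol × 0.065 L ÷ 1000 = 2.143 g
fructose: 147 mmol/L × 180.2 g/mol × 0.065 L ÷ 1000 = 1.722 g
potassium sulfate: 0.901 g/L × 0.065 L = 0.058565 g = 58.565 mg
potassium nitrate: 9.02 mmol/L × 101.1 mg/mmol × 0.065 L = 59.275 mg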